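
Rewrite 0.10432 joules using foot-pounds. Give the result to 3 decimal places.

0.077 foot-pounds

1 J = 0.737562 ft·lbf.
0.10432 × 0.737562 ≈ 0.077 ft·lbf.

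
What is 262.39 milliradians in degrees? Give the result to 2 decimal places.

1 milliradian = 0.0572958 degrees.
Thus 262.39 × 0.0572958 ≈ 15.03 °.

15.03 °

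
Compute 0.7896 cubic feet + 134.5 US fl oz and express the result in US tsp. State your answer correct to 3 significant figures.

5340 US tsp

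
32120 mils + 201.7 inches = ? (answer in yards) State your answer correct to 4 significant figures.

32120 mil = 0.892222 yd and 201.7 in = 5.60278 yd.
0.892222 + 5.60278 ≈ 6.495 yd.

6.495 yd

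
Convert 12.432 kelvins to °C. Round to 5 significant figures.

K = °C + 273.15.
Applying the formula gives -260.72 °C.

-260.72 °C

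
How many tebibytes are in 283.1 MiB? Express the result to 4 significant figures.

1 mebibyte = 9.53674 × 10^-7 TiB.
283.1 × 9.53674 × 10^-7 ≈ 0.0002700 TiB.

0.0002700 tebibytes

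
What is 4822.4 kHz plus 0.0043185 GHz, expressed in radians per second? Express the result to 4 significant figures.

5.743 × 10^7 rad/s

4822.4 kHz = 3.03000 × 10^7 rad/s and 0.0043185 GHz = 2.71339 × 10^7 rad/s.
3.03000 × 10^7 + 2.71339 × 10^7 ≈ 5.743 × 10^7 rad/s.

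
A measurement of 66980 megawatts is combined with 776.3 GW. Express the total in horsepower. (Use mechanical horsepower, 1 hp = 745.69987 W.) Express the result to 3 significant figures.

1.13 × 10^9 horsepower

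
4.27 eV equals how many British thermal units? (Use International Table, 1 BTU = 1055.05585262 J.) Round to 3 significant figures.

6.48e-22 BTU

1 eV = 1.51857e-22 BTU.
4.27 × 1.51857e-22 ≈ 6.48e-22 BTU.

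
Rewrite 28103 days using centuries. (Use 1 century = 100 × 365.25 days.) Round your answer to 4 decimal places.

0.7694 centuries

1 day = 2.73785 × 10^-5 centuries.
So 28103 × 2.73785 × 10^-5 ≈ 0.7694 century.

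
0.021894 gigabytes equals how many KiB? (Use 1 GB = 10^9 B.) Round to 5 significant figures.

21381 KiB

1 GB = 976562.5 kibibytes.
0.021894 × 976562.5 ≈ 21381 KiB.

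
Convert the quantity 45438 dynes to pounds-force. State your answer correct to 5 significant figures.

0.10215 lbf

1 dyne = 2.24809e-6 lbf.
Thus 45438 × 2.24809e-6 ≈ 0.10215 lbf.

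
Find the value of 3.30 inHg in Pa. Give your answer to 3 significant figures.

1 inch of mercury = 3386.39 pascals.
Then 3.30 × 3386.39 ≈ 11200 Pa.

11200 pascals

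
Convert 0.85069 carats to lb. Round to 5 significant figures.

0.00037509 lb

1 ct = 0.000440925 pounds.
0.85069 × 0.000440925 ≈ 0.00037509 lb.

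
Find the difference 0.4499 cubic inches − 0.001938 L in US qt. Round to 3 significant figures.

0.4499 in³ = 0.00779048 US qt and 0.001938 L = 0.00204786 US qt.
0.00779048 − 0.00204786 ≈ 0.00574 US qt.

0.00574 US qt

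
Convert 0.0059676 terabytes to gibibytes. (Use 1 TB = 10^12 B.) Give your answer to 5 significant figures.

5.5578 GiB

1 terabyte = 931.323 GiB.
Then 0.0059676 × 931.323 ≈ 5.5578 GiB.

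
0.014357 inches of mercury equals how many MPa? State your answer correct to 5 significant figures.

4.8618 × 10^-5 megapascals

1 inch of mercury = 0.00338639 megapascals.
Then 0.014357 × 0.00338639 ≈ 4.8618 × 10^-5 MPa.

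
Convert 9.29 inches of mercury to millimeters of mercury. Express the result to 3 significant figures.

236 mmHg

1 inHg = 25.4000 millimeters of mercury.
9.29 × 25.4000 ≈ 236 mmHg.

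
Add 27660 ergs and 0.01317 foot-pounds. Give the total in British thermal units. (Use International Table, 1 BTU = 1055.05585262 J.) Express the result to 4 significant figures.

27660 erg = 2.62166e-6 BTU and 0.01317 ft·lbf = 1.69243e-5 BTU.
2.62166e-6 + 1.69243e-5 ≈ 1.955e-5 BTU.

1.955e-5 British thermal units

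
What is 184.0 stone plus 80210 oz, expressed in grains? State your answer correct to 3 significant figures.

5.31 × 10^7 gr

184.0 st = 1.80320 × 10^7 gr and 80210 oz = 3.50919 × 10^7 gr.
1.80320 × 10^7 + 3.50919 × 10^7 ≈ 5.31 × 10^7 gr.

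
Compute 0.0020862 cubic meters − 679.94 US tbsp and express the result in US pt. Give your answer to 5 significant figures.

-16.839 US pints

0.0020862 m³ = 4.40893 US pt and 679.94 US tbsp = 21.2481 US pt.
4.40893 − 21.2481 ≈ -16.839 US pt.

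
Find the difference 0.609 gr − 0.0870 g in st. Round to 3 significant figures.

-7.49e-6 st

0.609 gr = 6.21429e-6 st and 0.0870 g = 1.37002e-5 st.
6.21429e-6 − 1.37002e-5 ≈ -7.49e-6 st.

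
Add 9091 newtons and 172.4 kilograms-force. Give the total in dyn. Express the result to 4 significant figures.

1.078 × 10^9 dyn

9091 N = 9.09100 × 10^8 dyn and 172.4 kgf = 1.69067 × 10^8 dyn.
9.09100 × 10^8 + 1.69067 × 10^8 ≈ 1.078 × 10^9 dyn.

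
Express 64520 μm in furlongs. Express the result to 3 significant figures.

0.000321 furlong

1 micrometer = 4.97097e-9 furlong.
So 64520 × 4.97097e-9 ≈ 0.000321 furlong.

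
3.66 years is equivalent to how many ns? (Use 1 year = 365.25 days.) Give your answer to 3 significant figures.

1 yr = 3.15576e+16 ns.
So 3.66 × 3.15576e+16 ≈ 1.16e+17 ns.

1.16e+17 nanoseconds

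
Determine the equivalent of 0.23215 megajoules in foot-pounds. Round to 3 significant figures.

171000 ft·lbf

1 MJ = 737562 foot-pounds.
Then 0.23215 × 737562 ≈ 171000 ft·lbf.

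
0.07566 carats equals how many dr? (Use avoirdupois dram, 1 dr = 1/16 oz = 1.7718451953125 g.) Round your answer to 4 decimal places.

1 carat = 0.112877 dr.
Then 0.07566 × 0.112877 ≈ 0.0085 dr.

0.0085 dr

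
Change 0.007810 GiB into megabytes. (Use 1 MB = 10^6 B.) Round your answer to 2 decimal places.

8.39 MB

1 gibibyte = 1073.74 megabytes.
0.007810 × 1073.74 ≈ 8.39 MB.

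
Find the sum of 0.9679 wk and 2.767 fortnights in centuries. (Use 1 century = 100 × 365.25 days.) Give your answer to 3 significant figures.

0.9679 wk = 0.000185498 century and 2.767 fortnight = 0.00106059 century.
0.000185498 + 0.00106059 ≈ 0.00125 century.

0.00125 century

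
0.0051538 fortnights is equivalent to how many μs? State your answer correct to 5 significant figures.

6.2340 × 10^9 microseconds

1 fortnight = 1.20960 × 10^12 μs.
Thus 0.0051538 × 1.20960 × 10^12 ≈ 6.2340 × 10^9 μs.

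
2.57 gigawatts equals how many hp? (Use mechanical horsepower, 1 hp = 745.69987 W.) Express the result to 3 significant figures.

1 gigawatt = 1.34102e+6 hp.
Then 2.57 × 1.34102e+6 ≈ 3.45e+6 hp.

3.45e+6 horsepower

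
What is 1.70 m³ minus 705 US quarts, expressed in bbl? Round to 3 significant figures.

6.50 bbl

1.70 m³ = 10.6927 bbl and 705 US qt = 4.19643 bbl.
10.6927 − 4.19643 ≈ 6.50 bbl.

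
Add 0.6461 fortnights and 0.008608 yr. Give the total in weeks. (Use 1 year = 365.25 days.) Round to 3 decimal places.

0.6461 fortnight = 1.29220 wk and 0.008608 yr = 0.449153 wk.
1.29220 + 0.449153 ≈ 1.741 wk.

1.741 wk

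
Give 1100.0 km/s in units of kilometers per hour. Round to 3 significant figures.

3.96 × 10^6 kilometers per hour

1 kilometer per second = 3600.00 kilometers per hour.
Then 1100.0 × 3600.00 ≈ 3.96 × 10^6 km/h.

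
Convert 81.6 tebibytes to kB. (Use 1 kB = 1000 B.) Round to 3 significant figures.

8.97e+10 kB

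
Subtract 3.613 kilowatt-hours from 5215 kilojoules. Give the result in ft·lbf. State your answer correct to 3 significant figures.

5215 kJ = 3.84639e+6 ft·lbf and 3.613 kWh = 9.59332e+6 ft·lbf.
3.84639e+6 − 9.59332e+6 ≈ -5.75e+6 ft·lbf.

-5.75e+6 foot-pounds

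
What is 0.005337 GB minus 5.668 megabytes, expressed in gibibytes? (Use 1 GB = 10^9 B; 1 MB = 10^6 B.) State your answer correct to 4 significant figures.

-0.0003083 GiB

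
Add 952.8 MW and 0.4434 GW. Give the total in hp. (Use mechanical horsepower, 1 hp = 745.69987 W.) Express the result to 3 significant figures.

952.8 MW = 1.27773e+6 hp and 0.4434 GW = 594609 hp.
1.27773e+6 + 594609 ≈ 1.87e+6 hp.

1.87e+6 hp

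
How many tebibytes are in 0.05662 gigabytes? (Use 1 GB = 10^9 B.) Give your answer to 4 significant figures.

1 gigabyte = 0.000909495 tebibytes.
0.05662 × 0.000909495 ≈ 5.150 × 10^-5 TiB.

5.150 × 10^-5 tebibytes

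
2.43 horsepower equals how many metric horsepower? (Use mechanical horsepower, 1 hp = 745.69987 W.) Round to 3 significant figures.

1 horsepower = 1.01387 PS.
2.43 × 1.01387 ≈ 2.46 PS.

2.46 metric horsepower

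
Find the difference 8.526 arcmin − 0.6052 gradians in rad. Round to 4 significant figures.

-0.007026 rad

8.526 arcmin = 0.00248011 rad and 0.6052 grad = 0.00950646 rad.
0.00248011 − 0.00950646 ≈ -0.007026 rad.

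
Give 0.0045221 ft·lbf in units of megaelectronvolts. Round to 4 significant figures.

3.827 × 10^10 megaelectronvolts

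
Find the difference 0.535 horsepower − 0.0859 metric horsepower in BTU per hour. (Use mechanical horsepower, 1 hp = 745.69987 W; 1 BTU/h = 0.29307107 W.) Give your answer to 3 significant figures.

0.535 hp = 1361.27 BTU/h and 0.0859 PS = 215.577 BTU/h.
1361.27 − 215.577 ≈ 1150 BTU/h.

1150 BTU per hour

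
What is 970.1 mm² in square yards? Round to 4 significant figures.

0.001160 yd²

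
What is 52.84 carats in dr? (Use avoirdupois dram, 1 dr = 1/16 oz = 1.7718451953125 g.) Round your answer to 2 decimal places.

5.96 dr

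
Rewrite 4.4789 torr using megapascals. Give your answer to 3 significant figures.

1 torr = 0.000133322 MPa.
Then 4.4789 × 0.000133322 ≈ 0.000597 MPa.

0.000597 MPa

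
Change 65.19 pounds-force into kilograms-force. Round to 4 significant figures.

29.57 kilograms-force

1 pound-force = 0.453592 kgf.
Then 65.19 × 0.453592 ≈ 29.57 kgf.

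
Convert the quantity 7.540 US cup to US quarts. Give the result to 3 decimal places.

1.885 US qt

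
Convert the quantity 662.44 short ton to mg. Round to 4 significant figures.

1 short ton = 9.07185 × 10^8 milligrams.
Thus 662.44 × 9.07185 × 10^8 ≈ 6.010 × 10^11 mg.

6.010 × 10^11 mg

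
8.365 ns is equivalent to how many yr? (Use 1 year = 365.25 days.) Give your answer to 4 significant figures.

2.651e-16 yr

1 nanosecond = 3.16881e-17 yr.
So 8.365 × 3.16881e-17 ≈ 2.651e-16 yr.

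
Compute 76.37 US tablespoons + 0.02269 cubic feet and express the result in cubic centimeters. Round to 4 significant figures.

76.37 US tbsp = 1129.27 cm³ and 0.02269 ft³ = 642.509 cm³.
1129.27 + 642.509 ≈ 1772 cm³.

1772 cubic centimeters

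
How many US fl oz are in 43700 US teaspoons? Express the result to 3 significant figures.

1 US tsp = 0.166667 US fl oz.
43700 × 0.166667 ≈ 7280 US fl oz.

7280 US fluid ounces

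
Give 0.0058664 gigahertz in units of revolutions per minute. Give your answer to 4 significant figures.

1 GHz = 6.00000 × 10^10 rpm.
Thus 0.0058664 × 6.00000 × 10^10 ≈ 3.520 × 10^8 rpm.

3.520 × 10^8 revolutions per minute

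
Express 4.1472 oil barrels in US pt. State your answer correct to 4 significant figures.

1393 US pt

1 oil barrel = 336.000 US pints.
Thus 4.1472 × 336.000 ≈ 1393 US pt.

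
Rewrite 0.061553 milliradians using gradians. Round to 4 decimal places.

0.0039 gradians

1 milliradian = 0.0636620 grad.
0.061553 × 0.0636620 ≈ 0.0039 grad.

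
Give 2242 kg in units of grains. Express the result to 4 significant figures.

3.460e+7 grains

1 kilogram = 15432.4 grains.
Thus 2242 × 15432.4 ≈ 3.460e+7 gr.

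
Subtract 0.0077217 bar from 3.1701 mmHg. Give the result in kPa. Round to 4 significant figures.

3.1701 mmHg = 0.422645 kPa and 0.0077217 bar = 0.772170 kPa.
0.422645 − 0.772170 ≈ -0.3495 kPa.

-0.3495 kilopascals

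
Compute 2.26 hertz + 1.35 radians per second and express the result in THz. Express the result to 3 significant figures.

2.47e-12 THz

2.26 Hz = 2.26000e-12 THz and 1.35 rad/s = 2.14859e-13 THz.
2.26000e-12 + 2.14859e-13 ≈ 2.47e-12 THz.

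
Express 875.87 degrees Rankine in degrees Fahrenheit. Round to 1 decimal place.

°R = °F + 459.67.
Applying the formula gives 416.2 °F.

416.2 degrees Fahrenheit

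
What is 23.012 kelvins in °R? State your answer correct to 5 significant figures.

41.422 °R

°R = K × 9/5.
Applying the formula gives 41.422 °R.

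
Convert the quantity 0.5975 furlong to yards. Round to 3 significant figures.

131 yd

1 furlong = 220.000 yards.
0.5975 × 220.000 ≈ 131 yd.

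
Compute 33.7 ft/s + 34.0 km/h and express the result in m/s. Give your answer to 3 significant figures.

19.7 m/s

33.7 ft/s = 10.2718 m/s and 34.0 km/h = 9.44444 m/s.
10.2718 + 9.44444 ≈ 19.7 m/s.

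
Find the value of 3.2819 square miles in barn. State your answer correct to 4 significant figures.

8.500e+34 barn

1 mi² = 2.58999e+34 barn.
3.2819 × 2.58999e+34 ≈ 8.500e+34 barn.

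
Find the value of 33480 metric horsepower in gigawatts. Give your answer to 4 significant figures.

1 metric horsepower = 7.35499e-7 GW.
Thus 33480 × 7.35499e-7 ≈ 0.02462 GW.

0.02462 GW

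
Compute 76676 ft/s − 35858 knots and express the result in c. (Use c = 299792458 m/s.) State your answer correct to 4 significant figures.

1.642 × 10^-5 times the speed of light

76676 ft/s = 7.79567 × 10^-5 c and 35858 kn = 6.15324 × 10^-5 c.
7.79567 × 10^-5 − 6.15324 × 10^-5 ≈ 1.642 × 10^-5 c.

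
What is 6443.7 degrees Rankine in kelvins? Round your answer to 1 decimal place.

3579.8 kelvins

°R = K × 9/5.
Applying the formula gives 3579.8 K.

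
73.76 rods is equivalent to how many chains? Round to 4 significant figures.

18.44 chain

1 rod = 0.250000 chain.
Thus 73.76 × 0.250000 ≈ 18.44 chain.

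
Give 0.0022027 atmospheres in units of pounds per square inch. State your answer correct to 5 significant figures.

0.032371 pounds per square inch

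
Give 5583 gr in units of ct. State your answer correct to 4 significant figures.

1 grain = 0.323995 carats.
Then 5583 × 0.323995 ≈ 1809 ct.

1809 ct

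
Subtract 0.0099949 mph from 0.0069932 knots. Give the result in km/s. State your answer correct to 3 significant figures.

0.0069932 kn = 3.59761e-6 km/s and 0.0099949 mph = 4.46812e-6 km/s.
3.59761e-6 − 4.46812e-6 ≈ -8.71e-7 km/s.

-8.71e-7 km/s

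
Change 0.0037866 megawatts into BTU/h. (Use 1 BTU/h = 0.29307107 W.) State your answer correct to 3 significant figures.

12900 BTU/h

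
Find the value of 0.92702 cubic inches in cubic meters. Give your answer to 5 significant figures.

1 cubic inch = 1.63871e-5 cubic meters.
So 0.92702 × 1.63871e-5 ≈ 1.5191e-5 m³.

1.5191e-5 cubic meters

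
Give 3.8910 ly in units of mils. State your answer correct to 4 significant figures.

1 ly = 3.72470 × 10^20 mil.
Then 3.8910 × 3.72470 × 10^20 ≈ 1.449 × 10^21 mil.

1.449 × 10^21 mil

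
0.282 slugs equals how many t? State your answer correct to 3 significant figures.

0.00412 t

1 slug = 0.0145939 t.
Then 0.282 × 0.0145939 ≈ 0.00412 t.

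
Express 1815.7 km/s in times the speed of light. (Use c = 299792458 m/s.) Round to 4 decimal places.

0.0061 c

1 kilometer per second = 3.33564 × 10^-6 c.
1815.7 × 3.33564 × 10^-6 ≈ 0.0061 c.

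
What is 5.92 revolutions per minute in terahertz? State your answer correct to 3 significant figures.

9.87e-14 terahertz

1 rpm = 1.66667e-14 terahertz.
Then 5.92 × 1.66667e-14 ≈ 9.87e-14 THz.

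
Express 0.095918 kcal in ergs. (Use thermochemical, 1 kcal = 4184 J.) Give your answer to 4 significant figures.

4.013e+9 erg

1 kcal = 4.18400e+10 erg.
0.095918 × 4.18400e+10 ≈ 4.013e+9 erg.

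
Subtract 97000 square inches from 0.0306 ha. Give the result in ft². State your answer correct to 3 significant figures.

0.0306 ha = 3293.76 ft² and 97000 in² = 673.611 ft².
3293.76 − 673.611 ≈ 2620 ft².

2620 square feet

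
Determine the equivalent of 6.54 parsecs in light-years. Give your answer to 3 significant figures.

21.3 ly

1 pc = 3.26156 ly.
Then 6.54 × 3.26156 ≈ 21.3 ly.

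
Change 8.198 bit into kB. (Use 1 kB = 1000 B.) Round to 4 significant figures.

1 bit = 0.000125000 kB.
So 8.198 × 0.000125000 ≈ 0.001025 kB.

0.001025 kilobytes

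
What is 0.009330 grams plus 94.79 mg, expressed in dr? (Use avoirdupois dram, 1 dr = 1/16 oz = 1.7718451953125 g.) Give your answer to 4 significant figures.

0.009330 g = 0.00526570 dr and 94.79 mg = 0.0534979 dr.
0.00526570 + 0.0534979 ≈ 0.05876 dr.

0.05876 dr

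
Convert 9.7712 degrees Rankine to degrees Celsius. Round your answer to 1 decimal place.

-267.7 °C

°R = (°C + 273.15) × 9/5.
Applying the formula gives -267.7 °C.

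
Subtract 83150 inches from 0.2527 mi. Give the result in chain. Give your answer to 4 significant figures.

0.2527 mi = 20.2160 chain and 83150 in = 104.987 chain.
20.2160 − 104.987 ≈ -84.77 chain.

-84.77 chains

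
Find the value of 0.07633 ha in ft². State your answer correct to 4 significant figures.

8216 ft²

1 hectare = 107639 ft².
Thus 0.07633 × 107639 ≈ 8216 ft².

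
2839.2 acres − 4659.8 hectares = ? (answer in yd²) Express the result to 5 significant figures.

2839.2 acre = 1.37417e+7 yd² and 4659.8 ha = 5.57307e+7 yd².
1.37417e+7 − 5.57307e+7 ≈ -4.1989e+7 yd².

-4.1989e+7 square yards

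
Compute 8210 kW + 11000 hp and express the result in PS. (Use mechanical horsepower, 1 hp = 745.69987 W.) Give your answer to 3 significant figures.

22300 metric horsepower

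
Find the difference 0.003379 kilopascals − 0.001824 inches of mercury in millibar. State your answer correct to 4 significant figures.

-0.02798 mbar

0.003379 kPa = 0.0337900 mbar and 0.001824 inHg = 0.0617677 mbar.
0.0337900 − 0.0617677 ≈ -0.02798 mbar.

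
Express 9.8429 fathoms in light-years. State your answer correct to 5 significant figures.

1 fathom = 1.93304 × 10^-16 light-years.
So 9.8429 × 1.93304 × 10^-16 ≈ 1.9027 × 10^-15 ly.

1.9027 × 10^-15 light-years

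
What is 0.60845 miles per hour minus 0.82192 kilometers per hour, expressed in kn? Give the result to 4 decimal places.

0.0849 kn

0.60845 mph = 0.528729 kn and 0.82192 km/h = 0.443801 kn.
0.528729 − 0.443801 ≈ 0.0849 kn.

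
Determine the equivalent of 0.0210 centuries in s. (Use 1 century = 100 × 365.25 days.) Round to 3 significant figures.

6.63e+7 seconds

1 century = 3.15576e+9 s.
0.0210 × 3.15576e+9 ≈ 6.63e+7 s.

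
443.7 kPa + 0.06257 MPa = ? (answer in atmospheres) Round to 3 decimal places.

4.996 atm

443.7 kPa = 4.37898 atm and 0.06257 MPa = 0.617518 atm.
4.37898 + 0.617518 ≈ 4.996 atm.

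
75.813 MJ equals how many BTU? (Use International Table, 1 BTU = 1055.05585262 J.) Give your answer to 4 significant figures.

71860 BTU

1 megajoule = 947.817 British thermal units.
So 75.813 × 947.817 ≈ 71860 BTU.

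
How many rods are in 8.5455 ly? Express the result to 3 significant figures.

1 light-year = 1.88116 × 10^15 rod.
8.5455 × 1.88116 × 10^15 ≈ 1.61 × 10^16 rod.

1.61 × 10^16 rod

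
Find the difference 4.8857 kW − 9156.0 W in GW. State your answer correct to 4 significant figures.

-4.270 × 10^-6 GW

4.8857 kW = 4.88570 × 10^-6 GW and 9156.0 W = 9.15600 × 10^-6 GW.
4.88570 × 10^-6 − 9.15600 × 10^-6 ≈ -4.270 × 10^-6 GW.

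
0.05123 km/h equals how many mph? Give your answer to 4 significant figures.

0.03183 miles per hour

1 km/h = 0.621371 mph.
Thus 0.05123 × 0.621371 ≈ 0.03183 mph.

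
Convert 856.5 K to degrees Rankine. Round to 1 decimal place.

°R = K × 9/5.
Applying the formula gives 1541.7 °R.

1541.7 °R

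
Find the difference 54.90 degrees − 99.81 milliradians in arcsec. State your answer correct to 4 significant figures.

54.90 ° = 197640 arcsec and 99.81 mrad = 20587.3 arcsec.
197640 − 20587.3 ≈ 177100 arcsec.

177100 arcsec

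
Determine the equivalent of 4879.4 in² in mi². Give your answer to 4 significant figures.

1 square inch = 2.49098e-10 mi².
Then 4879.4 × 2.49098e-10 ≈ 1.215e-6 mi².

1.215e-6 mi²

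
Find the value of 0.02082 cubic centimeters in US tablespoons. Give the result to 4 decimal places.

0.0014 US tablespoons

1 cm³ = 0.0676280 US tablespoons.
0.02082 × 0.0676280 ≈ 0.0014 US tbsp.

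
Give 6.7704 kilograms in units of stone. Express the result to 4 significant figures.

1.066 stone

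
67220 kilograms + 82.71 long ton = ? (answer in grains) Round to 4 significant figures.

2.334e+9 grains

67220 kg = 1.03736e+9 gr and 82.71 long ton = 1.29689e+9 gr.
1.03736e+9 + 1.29689e+9 ≈ 2.334e+9 gr.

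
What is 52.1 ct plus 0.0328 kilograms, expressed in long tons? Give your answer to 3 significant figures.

4.25e-5 long ton

52.1 ct = 1.02554e-5 long ton and 0.0328 kg = 3.22820e-5 long ton.
1.02554e-5 + 3.22820e-5 ≈ 4.25e-5 long ton.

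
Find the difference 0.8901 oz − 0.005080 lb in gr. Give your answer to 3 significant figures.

354 gr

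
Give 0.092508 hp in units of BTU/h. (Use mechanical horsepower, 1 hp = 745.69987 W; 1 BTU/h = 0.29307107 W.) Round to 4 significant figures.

235.4 BTU per hour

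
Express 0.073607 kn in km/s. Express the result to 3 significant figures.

1 knot = 0.000514444 km/s.
Thus 0.073607 × 0.000514444 ≈ 3.79e-5 km/s.

3.79e-5 km/s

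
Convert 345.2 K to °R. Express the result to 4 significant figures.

°R = K × 9/5.
Applying the formula gives 621.4 °R.

621.4 degrees Rankine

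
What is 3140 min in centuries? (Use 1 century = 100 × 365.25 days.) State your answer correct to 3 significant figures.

5.97e-5 century

1 min = 1.90129e-8 century.
So 3140 × 1.90129e-8 ≈ 5.97e-5 century.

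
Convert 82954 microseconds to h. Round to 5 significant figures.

2.3043 × 10^-5 hours

1 microsecond = 2.77778 × 10^-10 hours.
82954 × 2.77778 × 10^-10 ≈ 2.3043 × 10^-5 h.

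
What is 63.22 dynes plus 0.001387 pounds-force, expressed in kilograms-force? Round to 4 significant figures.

0.0006936 kilograms-force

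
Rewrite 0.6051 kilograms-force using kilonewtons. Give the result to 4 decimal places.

1 kilogram-force = 0.00980665 kN.
Then 0.6051 × 0.00980665 ≈ 0.0059 kN.

0.0059 kilonewtons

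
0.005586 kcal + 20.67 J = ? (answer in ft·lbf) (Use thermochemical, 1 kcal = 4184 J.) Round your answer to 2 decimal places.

0.005586 kcal = 17.2382 ft·lbf and 20.67 J = 15.2454 ft·lbf.
17.2382 + 15.2454 ≈ 32.48 ft·lbf.

32.48 foot-pounds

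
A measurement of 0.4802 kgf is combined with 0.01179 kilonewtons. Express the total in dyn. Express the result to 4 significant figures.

1.650e+6 dynes

0.4802 kgf = 470915 dyn and 0.01179 kN = 1.17900e+6 dyn.
470915 + 1.17900e+6 ≈ 1.650e+6 dyn.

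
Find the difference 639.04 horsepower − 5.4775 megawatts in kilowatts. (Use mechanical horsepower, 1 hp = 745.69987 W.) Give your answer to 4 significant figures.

-5001 kilowatts

639.04 hp = 476.532 kW and 5.4775 MW = 5477.50 kW.
476.532 − 5477.50 ≈ -5001 kW.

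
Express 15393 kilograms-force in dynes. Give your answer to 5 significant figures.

1.5095e+10 dynes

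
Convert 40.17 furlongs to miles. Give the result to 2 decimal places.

1 furlong = 0.125000 mi.
40.17 × 0.125000 ≈ 5.02 mi.

5.02 mi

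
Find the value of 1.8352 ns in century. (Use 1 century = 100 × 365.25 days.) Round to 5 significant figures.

5.8154 × 10^-19 century

1 nanosecond = 3.16881 × 10^-19 century.
Thus 1.8352 × 3.16881 × 10^-19 ≈ 5.8154 × 10^-19 century.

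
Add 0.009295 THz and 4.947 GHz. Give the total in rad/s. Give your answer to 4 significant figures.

8.949e+10 radians per second

0.009295 THz = 5.84022e+10 rad/s and 4.947 GHz = 3.10829e+10 rad/s.
5.84022e+10 + 3.10829e+10 ≈ 8.949e+10 rad/s.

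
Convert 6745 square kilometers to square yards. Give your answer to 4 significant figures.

8.067e+9 yd²

1 km² = 1.19599e+6 yd².
6745 × 1.19599e+6 ≈ 8.067e+9 yd².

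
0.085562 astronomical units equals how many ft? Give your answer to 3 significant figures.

1 astronomical unit = 4.90807e+11 ft.
Then 0.085562 × 4.90807e+11 ≈ 4.20e+10 ft.

4.20e+10 feet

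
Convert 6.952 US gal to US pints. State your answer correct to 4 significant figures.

1 US gallon = 8.00000 US pt.
So 6.952 × 8.00000 ≈ 55.62 US pt.

55.62 US pt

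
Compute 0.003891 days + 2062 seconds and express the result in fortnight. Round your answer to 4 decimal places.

0.0020 fortnight

0.003891 d = 0.000277929 fortnight and 2062 s = 0.00170470 fortnight.
0.000277929 + 0.00170470 ≈ 0.0020 fortnight.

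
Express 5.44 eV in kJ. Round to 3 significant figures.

8.72e-22 kJ

1 electronvolt = 1.60218e-22 kJ.
Thus 5.44 × 1.60218e-22 ≈ 8.72e-22 kJ.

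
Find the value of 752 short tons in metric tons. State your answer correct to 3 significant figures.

1 short ton = 0.907185 t.
752 × 0.907185 ≈ 682 t.

682 t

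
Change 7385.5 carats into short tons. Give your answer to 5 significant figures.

1 ct = 2.20462e-7 short ton.
Then 7385.5 × 2.20462e-7 ≈ 0.0016282 short ton.

0.0016282 short tons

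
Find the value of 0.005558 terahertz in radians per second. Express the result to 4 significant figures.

3.492e+10 rad/s

1 terahertz = 6.28319e+12 rad/s.
0.005558 × 6.28319e+12 ≈ 3.492e+10 rad/s.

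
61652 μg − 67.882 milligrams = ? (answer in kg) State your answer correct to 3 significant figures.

61652 μg = 6.16520 × 10^-5 kg and 67.882 mg = 6.78820 × 10^-5 kg.
6.16520 × 10^-5 − 6.78820 × 10^-5 ≈ -6.23 × 10^-6 kg.

-6.23 × 10^-6 kg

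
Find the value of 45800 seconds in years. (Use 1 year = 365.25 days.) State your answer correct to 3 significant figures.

1 s = 3.16881 × 10^-8 yr.
Thus 45800 × 3.16881 × 10^-8 ≈ 0.00145 yr.

0.00145 years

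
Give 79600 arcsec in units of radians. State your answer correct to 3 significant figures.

0.386 rad

1 arcsec = 4.84814e-6 rad.
Then 79600 × 4.84814e-6 ≈ 0.386 rad.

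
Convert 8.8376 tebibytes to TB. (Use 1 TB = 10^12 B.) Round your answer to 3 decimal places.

9.717 TB

1 tebibyte = 1.09951 TB.
Thus 8.8376 × 1.09951 ≈ 9.717 TB.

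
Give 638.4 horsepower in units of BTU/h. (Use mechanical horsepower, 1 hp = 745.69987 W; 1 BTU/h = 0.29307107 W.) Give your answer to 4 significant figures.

1.624 × 10^6 BTU per hour

1 horsepower = 2544.43 BTU/h.
Then 638.4 × 2544.43 ≈ 1.624 × 10^6 BTU/h.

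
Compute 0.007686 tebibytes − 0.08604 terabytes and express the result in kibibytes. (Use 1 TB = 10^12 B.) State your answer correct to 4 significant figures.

0.007686 TiB = 8.25278e+6 KiB and 0.08604 TB = 8.40234e+7 KiB.
8.25278e+6 − 8.40234e+7 ≈ -7.577e+7 KiB.

-7.577e+7 KiB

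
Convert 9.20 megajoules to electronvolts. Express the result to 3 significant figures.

5.74e+25 electronvolts

1 MJ = 6.24151e+24 eV.
9.20 × 6.24151e+24 ≈ 5.74e+25 eV.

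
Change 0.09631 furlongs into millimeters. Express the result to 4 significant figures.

1 furlong = 201168 mm.
0.09631 × 201168 ≈ 19370 mm.

19370 mm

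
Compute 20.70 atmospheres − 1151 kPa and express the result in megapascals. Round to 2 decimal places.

0.95 MPa

20.70 atm = 2.09743 MPa and 1151 kPa = 1.15100 MPa.
2.09743 − 1.15100 ≈ 0.95 MPa.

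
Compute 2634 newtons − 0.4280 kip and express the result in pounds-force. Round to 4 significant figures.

164.1 lbf

2634 N = 592.147 lbf and 0.4280 kip = 428.000 lbf.
592.147 − 428.000 ≈ 164.1 lbf.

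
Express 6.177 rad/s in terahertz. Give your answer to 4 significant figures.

9.831 × 10^-13 THz

1 radian per second = 1.59155 × 10^-13 THz.
6.177 × 1.59155 × 10^-13 ≈ 9.831 × 10^-13 THz.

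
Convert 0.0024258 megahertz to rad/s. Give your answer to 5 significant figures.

15242 rad/s

1 megahertz = 6.28319e+6 radians per second.
0.0024258 × 6.28319e+6 ≈ 15242 rad/s.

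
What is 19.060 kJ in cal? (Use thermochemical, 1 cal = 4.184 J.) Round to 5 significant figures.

1 kJ = 239.0057 cal.
Thus 19.060 × 239.0057 ≈ 4555.4 cal.

4555.4 cal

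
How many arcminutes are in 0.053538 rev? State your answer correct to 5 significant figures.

1156.4 arcminutes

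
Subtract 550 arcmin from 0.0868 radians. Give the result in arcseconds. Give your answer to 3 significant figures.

0.0868 rad = 17903.8 arcsec and 550 arcmin = 33000.0 arcsec.
17903.8 − 33000.0 ≈ -15100 arcsec.

-15100 arcsec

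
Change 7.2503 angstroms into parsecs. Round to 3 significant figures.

2.35e-26 parsecs

1 angstrom = 3.24078e-27 pc.
7.2503 × 3.24078e-27 ≈ 2.35e-26 pc.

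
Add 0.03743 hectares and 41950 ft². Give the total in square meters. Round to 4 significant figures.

4272 square meters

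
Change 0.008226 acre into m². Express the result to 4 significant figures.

1 acre = 4046.86 square meters.
Thus 0.008226 × 4046.86 ≈ 33.29 m².

33.29 m²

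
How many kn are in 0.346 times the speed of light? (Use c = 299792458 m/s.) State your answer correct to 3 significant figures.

1 c = 5.82750e+8 kn.
0.346 × 5.82750e+8 ≈ 2.02e+8 kn.

2.02e+8 knots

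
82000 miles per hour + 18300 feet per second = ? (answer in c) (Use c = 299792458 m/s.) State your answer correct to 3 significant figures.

82000 mph = 0.000122276 c and 18300 ft/s = 1.86057 × 10^-5 c.
0.000122276 + 1.86057 × 10^-5 ≈ 0.000141 c.

0.000141 times the speed of light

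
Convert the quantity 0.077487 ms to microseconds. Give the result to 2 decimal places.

77.49 μs

1 ms = 1000.00 μs.
0.077487 × 1000.00 ≈ 77.49 μs.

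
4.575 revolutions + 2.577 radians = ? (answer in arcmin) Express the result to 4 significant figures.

4.575 rev = 98820.0 arcmin and 2.577 rad = 8859.07 arcmin.
98820.0 + 8859.07 ≈ 107700 arcmin.

107700 arcmin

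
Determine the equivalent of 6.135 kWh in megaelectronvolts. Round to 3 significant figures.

1 kilowatt-hour = 2.24694 × 10^19 MeV.
6.135 × 2.24694 × 10^19 ≈ 1.38 × 10^20 MeV.

1.38 × 10^20 MeV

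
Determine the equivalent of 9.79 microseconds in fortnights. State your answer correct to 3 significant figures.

1 μs = 8.26720 × 10^-13 fortnights.
9.79 × 8.26720 × 10^-13 ≈ 8.09 × 10^-12 fortnight.

8.09 × 10^-12 fortnight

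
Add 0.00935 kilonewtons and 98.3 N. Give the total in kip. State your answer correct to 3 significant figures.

0.0242 kip

0.00935 kN = 0.00210196 kip and 98.3 N = 0.0220987 kip.
0.00210196 + 0.0220987 ≈ 0.0242 kip.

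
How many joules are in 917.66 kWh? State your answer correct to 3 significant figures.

1 kWh = 3.60000 × 10^6 J.
Thus 917.66 × 3.60000 × 10^6 ≈ 3.30 × 10^9 J.

3.30 × 10^9 joules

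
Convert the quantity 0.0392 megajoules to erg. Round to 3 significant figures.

1 megajoule = 1.00000e+13 erg.
Thus 0.0392 × 1.00000e+13 ≈ 3.92e+11 erg.

3.92e+11 erg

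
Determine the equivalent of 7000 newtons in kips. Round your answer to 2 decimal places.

1.57 kips

1 N = 0.000224809 kips.
Then 7000 × 0.000224809 ≈ 1.57 kip.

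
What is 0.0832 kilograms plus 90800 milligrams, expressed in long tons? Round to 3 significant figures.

0.0832 kg = 8.18860 × 10^-5 long ton and 90800 mg = 8.93660 × 10^-5 long ton.
8.18860 × 10^-5 + 8.93660 × 10^-5 ≈ 0.000171 long ton.

0.000171 long ton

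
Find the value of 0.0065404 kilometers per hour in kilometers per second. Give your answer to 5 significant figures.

1 kilometer per hour = 0.000277778 km/s.
Then 0.0065404 × 0.000277778 ≈ 1.8168 × 10^-6 km/s.

1.8168 × 10^-6 kilometers per second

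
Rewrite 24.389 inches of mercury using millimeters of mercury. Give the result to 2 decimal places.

619.48 mmHg

1 inHg = 25.4000 mmHg.
Then 24.389 × 25.4000 ≈ 619.48 mmHg.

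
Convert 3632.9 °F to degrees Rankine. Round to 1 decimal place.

4092.6 degrees Rankine

°R = °F + 459.67.
Applying the formula gives 4092.6 °R.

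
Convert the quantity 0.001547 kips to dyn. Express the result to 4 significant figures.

1 kip = 4.44822e+8 dyn.
Then 0.001547 × 4.44822e+8 ≈ 688100 dyn.

688100 dyn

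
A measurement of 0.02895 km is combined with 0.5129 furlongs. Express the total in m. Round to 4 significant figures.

132.1 m

0.02895 km = 28.9500 m and 0.5129 furlong = 103.179 m.
28.9500 + 103.179 ≈ 132.1 m.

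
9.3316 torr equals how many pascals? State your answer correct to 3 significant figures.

1 torr = 133.322 pascals.
9.3316 × 133.322 ≈ 1240 Pa.

1240 Pa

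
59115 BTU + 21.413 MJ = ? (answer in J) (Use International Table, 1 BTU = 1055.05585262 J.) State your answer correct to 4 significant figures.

59115 BTU = 6.23696 × 10^7 J and 21.413 MJ = 2.14130 × 10^7 J.
6.23696 × 10^7 + 2.14130 × 10^7 ≈ 8.378 × 10^7 J.

8.378 × 10^7 joules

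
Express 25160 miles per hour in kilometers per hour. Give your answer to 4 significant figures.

40490 km/h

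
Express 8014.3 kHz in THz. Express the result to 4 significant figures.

8.014e-6 THz

1 kilohertz = 1.00000e-9 THz.
Then 8014.3 × 1.00000e-9 ≈ 8.014e-6 THz.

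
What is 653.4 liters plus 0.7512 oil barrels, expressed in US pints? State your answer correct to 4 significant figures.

1633 US pints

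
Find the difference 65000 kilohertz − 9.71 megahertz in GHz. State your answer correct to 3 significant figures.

65000 kHz = 0.0650000 GHz and 9.71 MHz = 0.00971000 GHz.
0.0650000 − 0.00971000 ≈ 0.0553 GHz.

0.0553 GHz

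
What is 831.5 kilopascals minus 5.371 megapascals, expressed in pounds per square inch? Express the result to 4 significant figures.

-658.4 psi

831.5 kPa = 120.599 psi and 5.371 MPa = 778.998 psi.
120.599 − 778.998 ≈ -658.4 psi.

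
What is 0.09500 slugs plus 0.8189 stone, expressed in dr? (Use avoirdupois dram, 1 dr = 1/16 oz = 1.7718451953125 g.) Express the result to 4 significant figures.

3717 dr

0.09500 slug = 782.473 dr and 0.8189 st = 2934.94 dr.
782.473 + 2934.94 ≈ 3717 dr.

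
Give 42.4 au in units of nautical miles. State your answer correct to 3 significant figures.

3.42 × 10^9 nautical miles

1 astronomical unit = 8.07764 × 10^7 nautical miles.
42.4 × 8.07764 × 10^7 ≈ 3.42 × 10^9 nmi.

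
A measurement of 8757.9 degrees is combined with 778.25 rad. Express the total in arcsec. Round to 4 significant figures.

8757.9 ° = 3.15284e+7 arcsec and 778.25 rad = 1.60526e+8 arcsec.
3.15284e+7 + 1.60526e+8 ≈ 1.921e+8 arcsec.

1.921e+8 arcsec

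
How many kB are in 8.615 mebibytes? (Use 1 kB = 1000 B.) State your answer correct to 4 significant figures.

9033 kB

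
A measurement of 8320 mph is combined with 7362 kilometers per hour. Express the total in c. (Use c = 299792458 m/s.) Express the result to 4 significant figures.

8320 mph = 1.24065e-5 c and 7362 km/h = 6.82139e-6 c.
1.24065e-5 + 6.82139e-6 ≈ 1.923e-5 c.

1.923e-5 c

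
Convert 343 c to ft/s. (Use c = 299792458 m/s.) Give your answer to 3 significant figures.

1 c = 9.83571e+8 ft/s.
So 343 × 9.83571e+8 ≈ 3.37e+11 ft/s.

3.37e+11 feet per second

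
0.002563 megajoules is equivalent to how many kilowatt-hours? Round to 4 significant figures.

1 MJ = 0.277778 kWh.
So 0.002563 × 0.277778 ≈ 0.0007119 kWh.

0.0007119 kWh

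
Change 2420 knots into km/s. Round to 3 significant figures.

1.24 km/s

1 knot = 0.000514444 km/s.
Then 2420 × 0.000514444 ≈ 1.24 km/s.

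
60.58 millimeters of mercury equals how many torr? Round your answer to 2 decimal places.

1 millimeter of mercury = 1.00000 torr.
Then 60.58 × 1.00000 ≈ 60.58 torr.

60.58 torr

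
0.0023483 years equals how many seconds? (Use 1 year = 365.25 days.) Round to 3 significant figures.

74100 s

1 yr = 3.15576e+7 s.
0.0023483 × 3.15576e+7 ≈ 74100 s.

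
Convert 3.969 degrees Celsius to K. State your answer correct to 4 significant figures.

277.1 K

K = °C + 273.15.
Applying the formula gives 277.1 K.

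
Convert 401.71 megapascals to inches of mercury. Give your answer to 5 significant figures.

118620 inHg

1 MPa = 295.300 inHg.
401.71 × 295.300 ≈ 118620 inHg.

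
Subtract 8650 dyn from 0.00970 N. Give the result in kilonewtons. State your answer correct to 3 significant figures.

0.00970 N = 9.70000 × 10^-6 kN and 8650 dyn = 8.65000 × 10^-5 kN.
9.70000 × 10^-6 − 8.65000 × 10^-5 ≈ -7.68 × 10^-5 kN.

-7.68 × 10^-5 kN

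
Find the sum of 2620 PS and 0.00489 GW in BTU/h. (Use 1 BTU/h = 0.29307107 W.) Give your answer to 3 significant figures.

2620 PS = 6.57522e+6 BTU/h and 0.00489 GW = 1.66854e+7 BTU/h.
6.57522e+6 + 1.66854e+7 ≈ 2.33e+7 BTU/h.

2.33e+7 BTU per hour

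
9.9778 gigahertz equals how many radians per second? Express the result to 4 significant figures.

6.269e+10 rad/s

1 GHz = 6.28319e+9 rad/s.
9.9778 × 6.28319e+9 ≈ 6.269e+10 rad/s.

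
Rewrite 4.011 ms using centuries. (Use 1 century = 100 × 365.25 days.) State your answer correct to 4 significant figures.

1 millisecond = 3.16881e-13 centuries.
4.011 × 3.16881e-13 ≈ 1.271e-12 century.

1.271e-12 century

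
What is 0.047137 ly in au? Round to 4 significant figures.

1 light-year = 63241.1 au.
Thus 0.047137 × 63241.1 ≈ 2981 au.

2981 au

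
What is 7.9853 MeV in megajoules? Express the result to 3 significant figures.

1.28 × 10^-18 megajoules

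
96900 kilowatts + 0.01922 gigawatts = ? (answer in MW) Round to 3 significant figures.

96900 kW = 96.9000 MW and 0.01922 GW = 19.2200 MW.
96.9000 + 19.2200 ≈ 116 MW.

116 MW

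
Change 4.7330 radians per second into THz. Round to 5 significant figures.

7.5328 × 10^-13 terahertz

1 radian per second = 1.59155 × 10^-13 THz.
Thus 4.7330 × 1.59155 × 10^-13 ≈ 7.5328 × 10^-13 THz.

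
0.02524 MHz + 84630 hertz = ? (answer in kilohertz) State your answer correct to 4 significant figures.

109.9 kilohertz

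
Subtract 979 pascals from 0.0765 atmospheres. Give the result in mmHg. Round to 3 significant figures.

0.0765 atm = 58.1400 mmHg and 979 Pa = 7.34310 mmHg.
58.1400 − 7.34310 ≈ 50.8 mmHg.

50.8 millimeters of mercury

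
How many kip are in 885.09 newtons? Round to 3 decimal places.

1 N = 0.000224809 kips.
Thus 885.09 × 0.000224809 ≈ 0.199 kip.

0.199 kip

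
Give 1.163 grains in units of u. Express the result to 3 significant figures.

4.54 × 10^22 u

1 gr = 3.90228 × 10^22 u.
Then 1.163 × 3.90228 × 10^22 ≈ 4.54 × 10^22 u.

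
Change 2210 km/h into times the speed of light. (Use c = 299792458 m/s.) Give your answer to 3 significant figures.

2.05e-6 c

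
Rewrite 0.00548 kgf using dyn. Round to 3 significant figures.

1 kilogram-force = 980665 dyn.
0.00548 × 980665 ≈ 5370 dyn.

5370 dyn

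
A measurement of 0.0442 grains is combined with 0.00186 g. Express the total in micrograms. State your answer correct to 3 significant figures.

4720 μg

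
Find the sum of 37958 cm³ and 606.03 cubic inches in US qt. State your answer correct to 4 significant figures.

50.60 US qt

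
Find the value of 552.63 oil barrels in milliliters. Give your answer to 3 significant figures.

8.79 × 10^7 mL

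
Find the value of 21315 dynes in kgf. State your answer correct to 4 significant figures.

1 dyn = 1.01972 × 10^-6 kgf.
Thus 21315 × 1.01972 × 10^-6 ≈ 0.02174 kgf.

0.02174 kgf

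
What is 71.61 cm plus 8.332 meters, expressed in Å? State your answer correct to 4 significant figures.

71.61 cm = 7.16100e+9 Å and 8.332 m = 8.33200e+10 Å.
7.16100e+9 + 8.33200e+10 ≈ 9.048e+10 Å.

9.048e+10 angstroms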